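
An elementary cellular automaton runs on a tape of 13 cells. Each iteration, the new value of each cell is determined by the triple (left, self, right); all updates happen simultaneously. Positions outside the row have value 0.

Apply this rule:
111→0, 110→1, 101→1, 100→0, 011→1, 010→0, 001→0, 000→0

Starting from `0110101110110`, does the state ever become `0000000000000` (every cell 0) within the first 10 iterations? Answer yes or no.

0111011011110
0101111110010
0011000010000
0011000000000
0011000000000  (fixed point — unchanged through iteration 10)
iteration 10 is 0011000000000, still not uniform 0

no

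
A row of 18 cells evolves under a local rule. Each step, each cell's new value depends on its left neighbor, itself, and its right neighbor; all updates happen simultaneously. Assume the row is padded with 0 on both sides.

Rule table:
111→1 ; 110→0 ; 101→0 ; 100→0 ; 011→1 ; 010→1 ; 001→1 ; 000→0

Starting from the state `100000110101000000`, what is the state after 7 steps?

100001100101000000
100011001101000000
100110011001000000
101100110011000000
101001100110000000
101011001100000000
101010011000000000

101010011000000000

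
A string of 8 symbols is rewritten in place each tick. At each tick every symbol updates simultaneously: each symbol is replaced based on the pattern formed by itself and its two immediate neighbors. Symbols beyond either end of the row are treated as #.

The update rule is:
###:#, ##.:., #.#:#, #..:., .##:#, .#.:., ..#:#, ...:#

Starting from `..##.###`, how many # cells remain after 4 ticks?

tick 1: .##.####
tick 2: ##.#####
tick 3: #.######
tick 4: .#######
count of #: 7

7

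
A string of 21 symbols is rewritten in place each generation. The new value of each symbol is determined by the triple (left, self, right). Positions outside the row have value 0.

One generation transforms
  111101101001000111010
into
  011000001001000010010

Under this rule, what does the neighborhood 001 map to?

At position 10 the neighborhood is 001; the next row has 0 there.

0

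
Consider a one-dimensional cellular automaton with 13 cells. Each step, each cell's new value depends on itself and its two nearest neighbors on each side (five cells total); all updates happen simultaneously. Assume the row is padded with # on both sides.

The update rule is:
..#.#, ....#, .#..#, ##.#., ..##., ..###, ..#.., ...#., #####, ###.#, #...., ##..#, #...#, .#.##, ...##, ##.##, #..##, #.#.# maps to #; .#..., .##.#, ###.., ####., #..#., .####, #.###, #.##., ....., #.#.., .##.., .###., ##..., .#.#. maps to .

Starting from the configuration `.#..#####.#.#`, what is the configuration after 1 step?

#.###.#.####.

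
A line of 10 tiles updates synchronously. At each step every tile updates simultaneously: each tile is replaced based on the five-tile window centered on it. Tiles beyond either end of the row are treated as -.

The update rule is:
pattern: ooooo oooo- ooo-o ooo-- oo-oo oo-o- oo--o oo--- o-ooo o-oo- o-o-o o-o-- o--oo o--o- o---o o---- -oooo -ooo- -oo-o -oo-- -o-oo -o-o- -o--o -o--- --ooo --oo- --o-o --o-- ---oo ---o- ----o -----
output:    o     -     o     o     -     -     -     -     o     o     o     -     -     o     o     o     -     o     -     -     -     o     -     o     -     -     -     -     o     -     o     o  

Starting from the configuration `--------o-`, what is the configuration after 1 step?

ooooooo--o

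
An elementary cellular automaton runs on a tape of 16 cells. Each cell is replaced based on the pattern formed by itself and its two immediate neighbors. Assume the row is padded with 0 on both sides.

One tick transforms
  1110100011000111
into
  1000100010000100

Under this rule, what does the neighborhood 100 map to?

0

At position 5 the neighborhood is 100; the next row has 0 there.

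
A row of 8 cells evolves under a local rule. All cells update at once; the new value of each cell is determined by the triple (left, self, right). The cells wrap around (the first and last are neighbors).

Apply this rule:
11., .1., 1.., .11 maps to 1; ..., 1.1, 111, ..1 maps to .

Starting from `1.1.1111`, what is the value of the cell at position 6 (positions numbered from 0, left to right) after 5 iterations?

1.1.1...
1.1.11..
1.1.111.
1.1.1.1.
1.1.1.1.
position 6 holds 1

1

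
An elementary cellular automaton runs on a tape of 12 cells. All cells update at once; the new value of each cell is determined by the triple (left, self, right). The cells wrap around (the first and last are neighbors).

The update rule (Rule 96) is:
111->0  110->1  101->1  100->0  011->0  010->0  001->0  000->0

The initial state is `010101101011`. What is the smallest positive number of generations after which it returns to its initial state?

12

101010110101
110101011010
011010101101
101101010110
010110101011
101011010101
110101101010
011010110101
101101011010
010110101101
101011010110
010101101011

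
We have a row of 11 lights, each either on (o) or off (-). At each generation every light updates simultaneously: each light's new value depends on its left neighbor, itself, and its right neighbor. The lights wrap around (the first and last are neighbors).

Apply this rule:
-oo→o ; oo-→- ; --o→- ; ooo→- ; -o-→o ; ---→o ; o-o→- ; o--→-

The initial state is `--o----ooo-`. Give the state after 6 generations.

o-o-o--o-o-

generation 1: o-o-oo-o---
generation 2: o-o-o--o-o-
generation 3: o-o-o--o-o-  (fixed point — unchanged through generation 6)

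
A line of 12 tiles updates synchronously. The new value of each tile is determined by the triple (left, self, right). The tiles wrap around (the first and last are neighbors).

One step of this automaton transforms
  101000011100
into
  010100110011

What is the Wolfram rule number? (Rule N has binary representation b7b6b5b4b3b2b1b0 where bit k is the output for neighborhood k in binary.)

position 8: 111 → 0  (bit 7 = 0)
position 9: 110 → 0  (bit 6 = 0)
position 1: 101 → 1  (bit 5 = 1)
position 3: 100 → 1  (bit 4 = 1)
position 7: 011 → 1  (bit 3 = 1)
position 0: 010 → 0  (bit 2 = 0)
position 6: 001 → 1  (bit 1 = 1)
position 4: 000 → 0  (bit 0 = 0)
bits b7..b0 = 00111010 = 58

58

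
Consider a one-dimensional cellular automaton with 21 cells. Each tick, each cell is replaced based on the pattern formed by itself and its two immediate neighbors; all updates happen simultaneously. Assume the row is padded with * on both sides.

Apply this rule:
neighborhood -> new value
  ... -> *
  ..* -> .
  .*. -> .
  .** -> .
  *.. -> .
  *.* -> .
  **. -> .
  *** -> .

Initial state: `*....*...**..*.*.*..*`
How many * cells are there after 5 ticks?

4

tick 1: ..**...*.............
tick 2: .....*...***********.
tick 3: .***...*.............
tick 4: .....*...***********.  (repeats tick 2; period 2)
tick 5: .***...*.............
count of *: 4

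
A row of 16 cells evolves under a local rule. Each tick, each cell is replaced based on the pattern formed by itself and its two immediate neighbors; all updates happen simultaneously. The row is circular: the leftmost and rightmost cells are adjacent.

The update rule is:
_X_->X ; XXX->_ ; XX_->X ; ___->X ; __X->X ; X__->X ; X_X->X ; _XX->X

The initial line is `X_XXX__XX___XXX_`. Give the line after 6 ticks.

__XXX_______XXX_

XXX_XXXXXXXXX_XX
__XXX_______XXX_
XXX_XXXXXXXXX_XX  (repeats tick 1; period 2)
tick 6: __XXX_______XXX_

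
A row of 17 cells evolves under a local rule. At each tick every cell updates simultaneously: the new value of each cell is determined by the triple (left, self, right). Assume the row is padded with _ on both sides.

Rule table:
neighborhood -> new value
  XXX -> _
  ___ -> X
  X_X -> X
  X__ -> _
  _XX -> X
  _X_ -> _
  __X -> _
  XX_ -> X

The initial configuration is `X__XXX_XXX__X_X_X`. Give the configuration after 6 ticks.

___X_XXX_X___X_X_
XX__XX_XX__X__X__
XX__XXXXX_______X
XX__X___X_XXXXX__
XX____X__XX___X_X
XX_XX____XX_X__X_

XX_XX____XX_X__X_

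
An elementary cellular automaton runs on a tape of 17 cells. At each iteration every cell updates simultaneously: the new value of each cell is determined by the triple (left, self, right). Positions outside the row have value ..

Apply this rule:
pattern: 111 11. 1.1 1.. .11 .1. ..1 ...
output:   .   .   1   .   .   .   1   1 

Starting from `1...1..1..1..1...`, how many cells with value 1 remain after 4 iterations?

..11..1..1..1..11
11...1..1..1..1..
...11..1..1..1..1
111...1..1..1..1.
count of 1: 7

7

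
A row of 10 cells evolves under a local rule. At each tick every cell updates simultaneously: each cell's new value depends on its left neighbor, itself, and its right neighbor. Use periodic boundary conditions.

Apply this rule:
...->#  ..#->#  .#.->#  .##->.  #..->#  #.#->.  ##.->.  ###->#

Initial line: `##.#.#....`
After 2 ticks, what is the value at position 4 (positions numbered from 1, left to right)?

tick 1: ...#.#####
tick 2: ####..###.
position 4 holds #

#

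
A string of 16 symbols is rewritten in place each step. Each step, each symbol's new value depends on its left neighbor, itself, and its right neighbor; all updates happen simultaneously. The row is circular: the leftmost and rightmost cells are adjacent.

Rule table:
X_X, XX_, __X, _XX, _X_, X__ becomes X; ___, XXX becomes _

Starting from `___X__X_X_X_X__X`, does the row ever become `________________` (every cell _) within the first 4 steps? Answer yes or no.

X_XXXXXXXXXXXXXX
XXX_____________
X_XX___________X
XXXXX_________XX
step 4 is XXXXX_________XX, still not uniform _

no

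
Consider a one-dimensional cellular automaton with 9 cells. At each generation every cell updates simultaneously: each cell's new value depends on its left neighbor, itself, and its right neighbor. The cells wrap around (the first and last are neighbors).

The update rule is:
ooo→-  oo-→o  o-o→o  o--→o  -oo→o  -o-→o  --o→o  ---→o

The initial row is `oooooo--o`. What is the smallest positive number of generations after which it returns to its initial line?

2

-----oooo
oooooo--o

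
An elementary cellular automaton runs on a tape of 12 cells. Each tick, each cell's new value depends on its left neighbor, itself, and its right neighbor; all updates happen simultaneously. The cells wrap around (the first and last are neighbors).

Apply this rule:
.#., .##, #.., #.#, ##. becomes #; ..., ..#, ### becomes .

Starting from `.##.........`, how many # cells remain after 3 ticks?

5

tick 1: .###........
tick 2: .#.##.......
tick 3: .#####......
count of #: 5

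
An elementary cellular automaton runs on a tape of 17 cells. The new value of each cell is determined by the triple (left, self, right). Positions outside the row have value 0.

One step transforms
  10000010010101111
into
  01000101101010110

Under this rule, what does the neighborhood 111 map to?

1

At position 14 the neighborhood is 111; the next row has 1 there.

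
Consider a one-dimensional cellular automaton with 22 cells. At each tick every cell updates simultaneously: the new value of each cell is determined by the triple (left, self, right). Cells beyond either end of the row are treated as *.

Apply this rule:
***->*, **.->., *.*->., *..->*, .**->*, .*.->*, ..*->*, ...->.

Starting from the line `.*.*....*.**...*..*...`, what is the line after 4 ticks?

tick 1: .*.**..**.*.*.******.*
tick 2: .*.*.***..*.*.*****..*
tick 3: .*.*.**.***.*.****.***
tick 4: .*.*.*..**..*.***..***

.*.*.*..**..*.***..***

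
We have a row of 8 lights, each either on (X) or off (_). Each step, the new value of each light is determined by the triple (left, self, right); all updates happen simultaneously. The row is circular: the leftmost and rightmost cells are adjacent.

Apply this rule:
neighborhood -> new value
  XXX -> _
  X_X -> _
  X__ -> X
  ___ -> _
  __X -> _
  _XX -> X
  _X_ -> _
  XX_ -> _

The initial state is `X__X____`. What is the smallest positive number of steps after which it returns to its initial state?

step 1: _X__X___
step 2: __X__X__
step 3: ___X__X_
step 4: ____X__X
step 5: X____X__
step 6: _X____X_
step 7: __X____X
step 8: X__X____

8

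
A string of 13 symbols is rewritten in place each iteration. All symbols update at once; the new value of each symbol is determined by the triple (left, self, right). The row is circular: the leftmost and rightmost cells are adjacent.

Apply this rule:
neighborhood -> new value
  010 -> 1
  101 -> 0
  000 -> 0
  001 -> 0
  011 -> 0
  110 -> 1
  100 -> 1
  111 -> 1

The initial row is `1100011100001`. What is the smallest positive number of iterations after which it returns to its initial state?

13

1110001110000
0111000111000
0011100011100
0001110001110
0000111000111
1000011100011
1100001110001
1110000111000
0111000011100
0011100001110
0001110000111
1000111000011
1100011100001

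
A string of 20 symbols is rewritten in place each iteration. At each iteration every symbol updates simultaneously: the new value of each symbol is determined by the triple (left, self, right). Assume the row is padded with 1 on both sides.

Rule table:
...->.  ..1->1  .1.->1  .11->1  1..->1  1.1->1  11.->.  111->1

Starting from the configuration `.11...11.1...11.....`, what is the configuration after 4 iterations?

11.1.11.111.11.1...1
1.1111.111.11.111.11
.1111.111.11.111.111
1111.111.11.111.1111

1111.111.11.111.1111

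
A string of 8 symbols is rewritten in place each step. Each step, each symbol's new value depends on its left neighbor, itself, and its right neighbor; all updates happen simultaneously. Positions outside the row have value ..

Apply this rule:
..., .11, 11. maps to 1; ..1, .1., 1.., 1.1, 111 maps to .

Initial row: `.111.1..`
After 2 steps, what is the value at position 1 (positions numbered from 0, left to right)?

.

.1.1...1
.....1..
position 1 holds .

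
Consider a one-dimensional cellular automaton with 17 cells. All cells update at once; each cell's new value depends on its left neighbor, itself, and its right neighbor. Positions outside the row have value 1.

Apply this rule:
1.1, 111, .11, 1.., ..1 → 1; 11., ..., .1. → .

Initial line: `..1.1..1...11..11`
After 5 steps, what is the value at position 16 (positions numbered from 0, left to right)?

11.1.11.1.11.1111
1.1.11.1.11.11111
.1.11.1.11.111111
1.11.1.11.1111111
.11.1.11.11111111
position 16 holds 1

1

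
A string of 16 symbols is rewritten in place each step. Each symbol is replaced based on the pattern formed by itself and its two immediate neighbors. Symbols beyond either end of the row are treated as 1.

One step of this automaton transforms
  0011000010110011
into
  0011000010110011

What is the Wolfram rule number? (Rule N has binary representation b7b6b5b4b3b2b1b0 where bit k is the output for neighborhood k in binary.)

position 15: 111 → 1  (bit 7 = 1)
position 3: 110 → 1  (bit 6 = 1)
position 9: 101 → 0  (bit 5 = 0)
position 0: 100 → 0  (bit 4 = 0)
position 2: 011 → 1  (bit 3 = 1)
position 8: 010 → 1  (bit 2 = 1)
position 1: 001 → 0  (bit 1 = 0)
position 5: 000 → 0  (bit 0 = 0)
bits b7..b0 = 11001100 = 204

204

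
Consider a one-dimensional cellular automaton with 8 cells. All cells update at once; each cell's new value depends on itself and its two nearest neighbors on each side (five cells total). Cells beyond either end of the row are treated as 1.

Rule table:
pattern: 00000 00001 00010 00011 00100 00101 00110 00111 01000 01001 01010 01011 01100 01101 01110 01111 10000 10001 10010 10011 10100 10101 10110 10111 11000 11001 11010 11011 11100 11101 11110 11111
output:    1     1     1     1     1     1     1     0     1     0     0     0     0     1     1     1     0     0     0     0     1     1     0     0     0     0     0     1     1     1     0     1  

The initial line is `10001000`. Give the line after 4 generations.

10011101
10001110
10010111
10010011

10010011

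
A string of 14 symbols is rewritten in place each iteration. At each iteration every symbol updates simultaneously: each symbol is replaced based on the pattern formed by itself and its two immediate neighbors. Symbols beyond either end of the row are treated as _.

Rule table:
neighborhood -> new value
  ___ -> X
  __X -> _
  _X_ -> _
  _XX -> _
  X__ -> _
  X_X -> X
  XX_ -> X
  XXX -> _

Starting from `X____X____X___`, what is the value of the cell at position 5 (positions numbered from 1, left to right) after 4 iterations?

__XX___XX___XX
X__X_X__X_X__X
____X____X____
XXX___XX___XXX
position 5 holds _

_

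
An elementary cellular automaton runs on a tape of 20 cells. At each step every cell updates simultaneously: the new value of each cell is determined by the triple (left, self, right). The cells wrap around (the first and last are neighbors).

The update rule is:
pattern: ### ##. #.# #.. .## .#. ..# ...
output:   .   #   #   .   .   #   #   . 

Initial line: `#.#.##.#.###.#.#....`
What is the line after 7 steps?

#.##.#####.#.#.#.#..

####.####..#####...#
...##...#.#....#..#.
..#.#..####...##.##.
.####.#...#..#.##.#.
#...###..##.###.###.
#..#..#.#.##..##..##
#.##.#####.#.#.#.#..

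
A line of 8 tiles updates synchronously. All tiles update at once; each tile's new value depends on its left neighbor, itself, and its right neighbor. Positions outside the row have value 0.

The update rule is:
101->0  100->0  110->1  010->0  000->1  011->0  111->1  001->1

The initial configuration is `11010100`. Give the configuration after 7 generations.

01000001
10011110
00101110
11000110
01011010
10001000
00110011

00110011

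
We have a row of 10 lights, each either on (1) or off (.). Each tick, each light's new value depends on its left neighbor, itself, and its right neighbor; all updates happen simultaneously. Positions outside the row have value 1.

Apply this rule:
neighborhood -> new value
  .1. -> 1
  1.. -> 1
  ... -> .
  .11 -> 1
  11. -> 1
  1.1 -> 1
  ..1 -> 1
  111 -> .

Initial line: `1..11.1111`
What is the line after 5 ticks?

.111111..1

1111111...
......11.1
1....11111
11..11....
.111111..1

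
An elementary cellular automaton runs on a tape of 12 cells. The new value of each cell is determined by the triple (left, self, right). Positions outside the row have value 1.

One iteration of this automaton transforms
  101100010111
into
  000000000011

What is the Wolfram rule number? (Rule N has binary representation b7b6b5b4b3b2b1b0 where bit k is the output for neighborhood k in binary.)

128

position 10: 111 → 1  (bit 7 = 1)
position 0: 110 → 0  (bit 6 = 0)
position 1: 101 → 0  (bit 5 = 0)
position 4: 100 → 0  (bit 4 = 0)
position 2: 011 → 0  (bit 3 = 0)
position 7: 010 → 0  (bit 2 = 0)
position 6: 001 → 0  (bit 1 = 0)
position 5: 000 → 0  (bit 0 = 0)
bits b7..b0 = 10000000 = 128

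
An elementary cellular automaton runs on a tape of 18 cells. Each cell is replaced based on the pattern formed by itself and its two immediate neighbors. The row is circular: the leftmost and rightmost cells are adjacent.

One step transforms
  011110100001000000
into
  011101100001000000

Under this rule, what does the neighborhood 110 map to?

At position 4 the neighborhood is 110; the next row has 0 there.

0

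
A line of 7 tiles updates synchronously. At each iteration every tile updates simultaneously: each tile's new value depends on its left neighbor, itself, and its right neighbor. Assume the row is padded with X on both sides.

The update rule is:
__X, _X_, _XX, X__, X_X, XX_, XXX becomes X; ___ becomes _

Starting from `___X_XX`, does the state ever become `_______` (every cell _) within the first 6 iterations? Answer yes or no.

X_XXXXX
XXXXXXX
XXXXXXX  (fixed point — unchanged through iteration 6)
iteration 6 is XXXXXXX, still not uniform _

no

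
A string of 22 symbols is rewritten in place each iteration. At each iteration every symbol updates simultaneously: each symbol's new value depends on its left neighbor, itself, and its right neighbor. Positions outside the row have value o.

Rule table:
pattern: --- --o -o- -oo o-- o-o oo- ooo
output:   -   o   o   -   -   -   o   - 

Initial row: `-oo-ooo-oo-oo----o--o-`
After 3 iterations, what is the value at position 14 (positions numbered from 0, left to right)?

o

--o---o--o--o---oo-oo-
-oo--oo-oo-oo--o-o--o-
--o-o-o--o--o-oo-o-oo-
position 14 holds o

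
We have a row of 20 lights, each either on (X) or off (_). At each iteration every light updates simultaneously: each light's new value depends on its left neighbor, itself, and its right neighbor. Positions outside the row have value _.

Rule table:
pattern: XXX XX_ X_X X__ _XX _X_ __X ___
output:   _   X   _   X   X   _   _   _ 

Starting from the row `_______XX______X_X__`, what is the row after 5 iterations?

___________XXX______

iteration 1: _______XXX________X_
iteration 2: _______X_XX________X
iteration 3: _________XXX________
iteration 4: _________X_XX_______
iteration 5: ___________XXX______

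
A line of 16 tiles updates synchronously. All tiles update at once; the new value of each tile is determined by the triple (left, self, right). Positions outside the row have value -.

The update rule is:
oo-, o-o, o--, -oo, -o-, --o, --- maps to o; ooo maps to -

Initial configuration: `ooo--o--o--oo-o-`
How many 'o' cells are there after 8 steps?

4

o-oooooooooooooo
ooo------------o
o-oooooooooooooo  (repeats step 1; period 2)
step 8: ooo------------o
count of o: 4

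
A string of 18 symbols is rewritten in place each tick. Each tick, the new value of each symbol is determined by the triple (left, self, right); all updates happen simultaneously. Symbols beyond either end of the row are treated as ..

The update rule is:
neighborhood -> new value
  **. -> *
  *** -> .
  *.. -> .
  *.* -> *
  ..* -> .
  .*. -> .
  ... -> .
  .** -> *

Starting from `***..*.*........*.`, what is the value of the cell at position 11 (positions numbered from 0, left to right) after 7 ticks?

.

*.*...*...........
.*................
..................
..................  (fixed point — unchanged through tick 7)
position 11 holds .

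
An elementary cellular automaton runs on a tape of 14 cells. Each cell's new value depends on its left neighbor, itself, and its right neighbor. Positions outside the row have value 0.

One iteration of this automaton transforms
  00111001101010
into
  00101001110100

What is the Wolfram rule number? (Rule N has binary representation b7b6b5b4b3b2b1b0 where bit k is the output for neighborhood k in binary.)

104

position 3: 111 → 0  (bit 7 = 0)
position 4: 110 → 1  (bit 6 = 1)
position 9: 101 → 1  (bit 5 = 1)
position 5: 100 → 0  (bit 4 = 0)
position 2: 011 → 1  (bit 3 = 1)
position 10: 010 → 0  (bit 2 = 0)
position 1: 001 → 0  (bit 1 = 0)
position 0: 000 → 0  (bit 0 = 0)
bits b7..b0 = 01101000 = 104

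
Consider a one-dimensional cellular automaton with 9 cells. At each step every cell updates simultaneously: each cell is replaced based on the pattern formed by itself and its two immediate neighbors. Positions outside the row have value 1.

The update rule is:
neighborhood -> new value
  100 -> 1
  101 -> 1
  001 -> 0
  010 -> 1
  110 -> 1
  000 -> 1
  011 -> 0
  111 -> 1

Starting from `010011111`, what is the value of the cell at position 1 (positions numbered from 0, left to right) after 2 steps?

1

step 1: 111001111
step 2: 111100111
position 1 holds 1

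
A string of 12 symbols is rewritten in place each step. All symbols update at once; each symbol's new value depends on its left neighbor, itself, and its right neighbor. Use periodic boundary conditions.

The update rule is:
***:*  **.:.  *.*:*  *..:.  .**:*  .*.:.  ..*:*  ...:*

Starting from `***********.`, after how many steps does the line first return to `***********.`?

**********.*
*********.**
********.***
*******.****
******.*****
*****.******
****.*******
***.********
**.*********
*.**********
.***********
***********.

12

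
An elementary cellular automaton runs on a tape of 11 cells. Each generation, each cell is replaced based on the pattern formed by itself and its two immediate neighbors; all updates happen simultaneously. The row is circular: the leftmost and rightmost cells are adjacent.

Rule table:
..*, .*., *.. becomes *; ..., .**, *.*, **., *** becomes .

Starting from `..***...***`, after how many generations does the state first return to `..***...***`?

5

**...*.*...
..*.**.**.*
***.......*
...*.....*.
..***...***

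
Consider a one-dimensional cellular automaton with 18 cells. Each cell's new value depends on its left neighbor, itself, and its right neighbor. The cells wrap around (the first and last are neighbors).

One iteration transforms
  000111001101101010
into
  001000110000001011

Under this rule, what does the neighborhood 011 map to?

0

At position 3 the neighborhood is 011; the next row has 0 there.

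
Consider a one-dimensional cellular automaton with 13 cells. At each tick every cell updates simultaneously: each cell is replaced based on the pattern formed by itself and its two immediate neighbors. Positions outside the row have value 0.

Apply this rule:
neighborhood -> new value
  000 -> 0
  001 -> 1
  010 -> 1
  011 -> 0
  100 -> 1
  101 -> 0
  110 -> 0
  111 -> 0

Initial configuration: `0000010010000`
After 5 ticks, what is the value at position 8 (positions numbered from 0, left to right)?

1

tick 1: 0000111111000
tick 2: 0001000000100
tick 3: 0011100001110
tick 4: 0100010010001
tick 5: 1110111111011
position 8 holds 1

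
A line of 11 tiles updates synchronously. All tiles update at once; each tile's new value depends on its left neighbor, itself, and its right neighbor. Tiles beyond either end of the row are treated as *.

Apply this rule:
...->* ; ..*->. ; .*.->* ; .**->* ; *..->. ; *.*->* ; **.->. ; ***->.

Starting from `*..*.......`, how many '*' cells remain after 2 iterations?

iteration 1: ...*.*****.
iteration 2: .*.***....*
count of *: 5

5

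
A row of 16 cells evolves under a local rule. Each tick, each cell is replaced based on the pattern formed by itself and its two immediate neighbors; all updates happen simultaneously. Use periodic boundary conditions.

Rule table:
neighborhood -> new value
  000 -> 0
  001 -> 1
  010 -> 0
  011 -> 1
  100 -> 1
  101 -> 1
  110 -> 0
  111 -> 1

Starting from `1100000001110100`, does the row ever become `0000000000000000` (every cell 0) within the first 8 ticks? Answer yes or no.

no

tick 1: 1010000011101011
tick 2: 0101000111010111
tick 3: 1010101110101110
tick 4: 0101011101011101
tick 5: 1010111010111010
tick 6: 0101110101110101
tick 7: 1011101011101010
tick 8: 0111010111010101
tick 8 is 0111010111010101, still not uniform 0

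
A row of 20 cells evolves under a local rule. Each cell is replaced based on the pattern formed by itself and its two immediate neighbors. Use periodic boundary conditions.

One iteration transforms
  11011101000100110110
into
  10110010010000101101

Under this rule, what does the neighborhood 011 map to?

At position 0 the neighborhood is 011; the next row has 1 there.

1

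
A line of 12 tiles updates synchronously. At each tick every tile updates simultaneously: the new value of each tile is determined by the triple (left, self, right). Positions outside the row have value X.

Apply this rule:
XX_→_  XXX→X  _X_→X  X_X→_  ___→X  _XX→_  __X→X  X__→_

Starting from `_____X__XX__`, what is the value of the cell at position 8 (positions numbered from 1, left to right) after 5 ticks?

X

_XXXXX_X___X
__XXX__X_XX_
_X_X__XX____
_X_X_X___XXX
_X_X_X_XX_XX
position 8 holds X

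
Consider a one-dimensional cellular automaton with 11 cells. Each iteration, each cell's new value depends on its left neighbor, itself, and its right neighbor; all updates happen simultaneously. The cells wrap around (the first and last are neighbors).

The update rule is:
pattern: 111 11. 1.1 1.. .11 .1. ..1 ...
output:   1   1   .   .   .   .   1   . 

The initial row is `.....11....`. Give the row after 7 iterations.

.........1.

....1.1....
...1.......
..1........
.1.........
1..........
..........1
.........1.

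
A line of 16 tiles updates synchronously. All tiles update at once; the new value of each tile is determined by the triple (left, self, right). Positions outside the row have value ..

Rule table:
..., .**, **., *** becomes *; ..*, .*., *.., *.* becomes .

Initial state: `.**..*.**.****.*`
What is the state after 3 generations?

generation 1: .**....**.****..
generation 2: .**.**.**.****.*
generation 3: .**.**.**.****..

.**.**.**.****..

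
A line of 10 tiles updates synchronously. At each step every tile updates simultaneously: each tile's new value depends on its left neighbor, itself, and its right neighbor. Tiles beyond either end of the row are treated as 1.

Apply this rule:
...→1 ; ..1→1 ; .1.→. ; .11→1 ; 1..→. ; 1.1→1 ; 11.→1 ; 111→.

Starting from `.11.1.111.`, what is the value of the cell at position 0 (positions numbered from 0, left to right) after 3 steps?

1111.11.11
...111111.
.111....11
position 0 holds .

.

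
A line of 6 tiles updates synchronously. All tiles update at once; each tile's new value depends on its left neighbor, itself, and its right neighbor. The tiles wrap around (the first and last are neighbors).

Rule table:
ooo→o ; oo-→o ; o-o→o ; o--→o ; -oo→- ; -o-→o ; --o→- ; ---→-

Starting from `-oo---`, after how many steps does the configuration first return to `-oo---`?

step 1: --oo--
step 2: ---oo-
step 3: ----oo
step 4: o----o
step 5: oo----
step 6: -oo---

6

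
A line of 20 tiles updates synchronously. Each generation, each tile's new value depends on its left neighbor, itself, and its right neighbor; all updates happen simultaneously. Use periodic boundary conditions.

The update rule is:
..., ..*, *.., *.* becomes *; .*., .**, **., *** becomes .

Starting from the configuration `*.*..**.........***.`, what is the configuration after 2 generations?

*.*..**.........***.

.*.**..*********...*
*.*..**.........***.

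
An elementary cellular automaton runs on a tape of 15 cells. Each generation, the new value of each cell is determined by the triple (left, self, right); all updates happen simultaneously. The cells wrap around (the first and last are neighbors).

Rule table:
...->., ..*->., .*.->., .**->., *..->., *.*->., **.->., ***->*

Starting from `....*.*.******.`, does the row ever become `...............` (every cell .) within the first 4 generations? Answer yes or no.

.........****..
..........**...
...............
all cells are . at generation 3

yes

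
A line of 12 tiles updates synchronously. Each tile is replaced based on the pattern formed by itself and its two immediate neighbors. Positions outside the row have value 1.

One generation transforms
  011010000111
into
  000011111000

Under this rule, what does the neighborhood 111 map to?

0

At position 10 the neighborhood is 111; the next row has 0 there.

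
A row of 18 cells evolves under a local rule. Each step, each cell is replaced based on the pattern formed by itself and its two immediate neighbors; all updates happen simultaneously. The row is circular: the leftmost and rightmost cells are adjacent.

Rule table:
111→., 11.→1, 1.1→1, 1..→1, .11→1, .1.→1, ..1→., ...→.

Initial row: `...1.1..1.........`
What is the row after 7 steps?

step 1: ...1111.11........
step 2: ...1..11111.......
step 3: ...11.1...11......
step 4: ...11111..111.....
step 5: ...1...11.1.11....
step 6: ...11..11111111...
step 7: ...111.1......11..

...111.1......11..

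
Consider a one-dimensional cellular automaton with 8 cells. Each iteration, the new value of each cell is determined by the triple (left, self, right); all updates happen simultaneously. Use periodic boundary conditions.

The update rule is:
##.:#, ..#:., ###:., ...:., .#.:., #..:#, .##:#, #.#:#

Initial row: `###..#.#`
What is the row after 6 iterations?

..##..##
#.###.##
###.###.
#.###.##  (repeats iteration 2; period 2)
iteration 6: #.###.##

#.###.##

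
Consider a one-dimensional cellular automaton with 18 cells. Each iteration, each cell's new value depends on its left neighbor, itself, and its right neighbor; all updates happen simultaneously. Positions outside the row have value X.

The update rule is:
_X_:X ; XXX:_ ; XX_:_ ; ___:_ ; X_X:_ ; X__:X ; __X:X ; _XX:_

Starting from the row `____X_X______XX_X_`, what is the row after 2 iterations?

_XX_____X__XXX_XX_

iteration 1: X__XX_XX____X___X_
iteration 2: _XX_____X__XXX_XX_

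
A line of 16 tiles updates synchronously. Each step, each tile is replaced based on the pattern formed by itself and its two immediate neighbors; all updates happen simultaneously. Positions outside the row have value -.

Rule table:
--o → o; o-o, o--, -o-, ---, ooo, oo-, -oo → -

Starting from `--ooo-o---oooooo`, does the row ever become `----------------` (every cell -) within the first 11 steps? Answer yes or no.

yes

-o-------o------
o-------o-------
-------o--------
------o---------
-----o----------
----o-----------
---o------------
--o-------------
-o--------------
o---------------
----------------
all cells are - at step 11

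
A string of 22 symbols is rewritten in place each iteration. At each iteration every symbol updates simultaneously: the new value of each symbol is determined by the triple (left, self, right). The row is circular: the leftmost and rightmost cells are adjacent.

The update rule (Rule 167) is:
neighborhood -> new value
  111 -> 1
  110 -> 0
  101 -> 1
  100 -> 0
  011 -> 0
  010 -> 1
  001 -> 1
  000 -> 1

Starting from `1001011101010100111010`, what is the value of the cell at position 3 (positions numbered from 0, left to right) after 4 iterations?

1

1011101011111101010111
0101011101111011111011
1111101010110101110100
0111011111001110101101
position 3 holds 1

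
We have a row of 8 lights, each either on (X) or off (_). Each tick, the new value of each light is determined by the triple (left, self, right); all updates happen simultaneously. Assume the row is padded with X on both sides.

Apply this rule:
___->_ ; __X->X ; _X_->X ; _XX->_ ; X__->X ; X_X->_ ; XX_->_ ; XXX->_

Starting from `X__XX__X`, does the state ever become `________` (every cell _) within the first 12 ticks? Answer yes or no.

yes

_XX__XX_
___XX___
X_X__X_X
__XXXX__
XX____XX
__X__X__
XXXXXXXX
________
all cells are _ at tick 8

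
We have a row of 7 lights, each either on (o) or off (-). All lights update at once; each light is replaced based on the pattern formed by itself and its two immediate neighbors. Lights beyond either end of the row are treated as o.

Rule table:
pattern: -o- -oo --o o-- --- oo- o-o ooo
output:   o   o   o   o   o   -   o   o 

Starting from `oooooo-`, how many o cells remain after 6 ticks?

6

ooooo-o
oooo-oo
ooo-ooo
oo-oooo
o-ooooo
-oooooo
count of o: 6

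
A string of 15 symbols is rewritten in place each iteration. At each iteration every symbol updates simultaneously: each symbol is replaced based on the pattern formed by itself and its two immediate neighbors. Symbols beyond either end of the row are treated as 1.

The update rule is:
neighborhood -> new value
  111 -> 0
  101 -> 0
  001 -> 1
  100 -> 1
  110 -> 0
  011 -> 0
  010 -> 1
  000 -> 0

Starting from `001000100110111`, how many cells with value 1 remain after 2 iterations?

111101111000000
000000000100001
count of 1: 2

2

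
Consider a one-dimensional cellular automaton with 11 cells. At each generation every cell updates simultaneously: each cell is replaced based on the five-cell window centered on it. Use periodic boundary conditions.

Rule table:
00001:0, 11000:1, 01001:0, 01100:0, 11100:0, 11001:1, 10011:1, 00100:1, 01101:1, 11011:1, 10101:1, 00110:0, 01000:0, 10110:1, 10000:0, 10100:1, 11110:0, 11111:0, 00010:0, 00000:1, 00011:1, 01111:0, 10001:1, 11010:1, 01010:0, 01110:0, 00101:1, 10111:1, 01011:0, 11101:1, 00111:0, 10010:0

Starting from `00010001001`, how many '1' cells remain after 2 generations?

5

01010101001
01010101001
count of 1: 5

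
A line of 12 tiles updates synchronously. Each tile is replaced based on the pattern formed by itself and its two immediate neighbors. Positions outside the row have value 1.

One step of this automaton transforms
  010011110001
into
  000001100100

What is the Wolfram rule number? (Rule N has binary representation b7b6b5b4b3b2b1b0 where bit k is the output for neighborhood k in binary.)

129

position 5: 111 → 1  (bit 7 = 1)
position 7: 110 → 0  (bit 6 = 0)
position 0: 101 → 0  (bit 5 = 0)
position 2: 100 → 0  (bit 4 = 0)
position 4: 011 → 0  (bit 3 = 0)
position 1: 010 → 0  (bit 2 = 0)
position 3: 001 → 0  (bit 1 = 0)
position 9: 000 → 1  (bit 0 = 1)
bits b7..b0 = 10000001 = 129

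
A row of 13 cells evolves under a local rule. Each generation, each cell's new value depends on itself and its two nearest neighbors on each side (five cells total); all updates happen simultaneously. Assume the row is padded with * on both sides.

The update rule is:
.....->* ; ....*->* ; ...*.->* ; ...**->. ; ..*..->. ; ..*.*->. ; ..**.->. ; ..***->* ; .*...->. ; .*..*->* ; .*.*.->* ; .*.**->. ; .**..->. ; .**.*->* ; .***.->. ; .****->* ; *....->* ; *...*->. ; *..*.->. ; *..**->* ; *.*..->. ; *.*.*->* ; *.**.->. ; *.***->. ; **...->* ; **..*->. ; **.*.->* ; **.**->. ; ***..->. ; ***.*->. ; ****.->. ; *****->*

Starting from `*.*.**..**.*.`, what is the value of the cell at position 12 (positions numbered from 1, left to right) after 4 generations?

.

.**....*.***.
...****......
*..**..*****.
..*...****...
position 12 holds .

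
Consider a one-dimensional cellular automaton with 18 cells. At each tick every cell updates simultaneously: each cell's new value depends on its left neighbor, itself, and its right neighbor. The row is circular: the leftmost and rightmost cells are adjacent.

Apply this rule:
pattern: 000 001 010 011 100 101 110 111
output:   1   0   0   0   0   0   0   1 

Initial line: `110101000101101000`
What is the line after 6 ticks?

001100111001100111

000000010000000010
111111000111111000
011110010011110010
001100000001100000
100001111100001111
001100111001100111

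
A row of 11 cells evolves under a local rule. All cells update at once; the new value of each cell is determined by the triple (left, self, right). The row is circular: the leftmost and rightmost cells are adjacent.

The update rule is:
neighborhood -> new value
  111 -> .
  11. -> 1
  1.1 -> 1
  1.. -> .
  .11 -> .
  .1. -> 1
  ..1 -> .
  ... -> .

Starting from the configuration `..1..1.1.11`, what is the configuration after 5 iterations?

..1.......1

..1..1111.1
..1.....111
..1.......1
..1.......1  (fixed point — unchanged through iteration 5)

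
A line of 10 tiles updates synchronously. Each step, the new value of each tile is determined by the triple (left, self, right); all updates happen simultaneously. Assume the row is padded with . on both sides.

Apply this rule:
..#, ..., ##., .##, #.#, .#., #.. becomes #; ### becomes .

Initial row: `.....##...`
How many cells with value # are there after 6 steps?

2

##########
#........#
##########  (repeats step 1; period 2)
step 6: #........#
count of #: 2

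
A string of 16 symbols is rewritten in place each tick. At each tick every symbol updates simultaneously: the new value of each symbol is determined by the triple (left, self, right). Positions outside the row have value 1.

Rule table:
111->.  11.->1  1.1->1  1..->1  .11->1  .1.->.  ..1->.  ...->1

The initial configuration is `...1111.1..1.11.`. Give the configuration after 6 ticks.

11.1..11.1..1111
.11.1.111.1.1...
1111.11.11.1.11.
...11111111.1111
11.1......111...
.11.11111.1.111.

.11.11111.1.111.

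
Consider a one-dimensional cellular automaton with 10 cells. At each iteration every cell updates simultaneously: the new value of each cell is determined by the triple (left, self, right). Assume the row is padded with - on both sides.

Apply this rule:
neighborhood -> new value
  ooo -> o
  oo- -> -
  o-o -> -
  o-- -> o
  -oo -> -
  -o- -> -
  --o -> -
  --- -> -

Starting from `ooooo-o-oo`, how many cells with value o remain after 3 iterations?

-ooo------
--o-o-----
-----o----
count of o: 1

1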